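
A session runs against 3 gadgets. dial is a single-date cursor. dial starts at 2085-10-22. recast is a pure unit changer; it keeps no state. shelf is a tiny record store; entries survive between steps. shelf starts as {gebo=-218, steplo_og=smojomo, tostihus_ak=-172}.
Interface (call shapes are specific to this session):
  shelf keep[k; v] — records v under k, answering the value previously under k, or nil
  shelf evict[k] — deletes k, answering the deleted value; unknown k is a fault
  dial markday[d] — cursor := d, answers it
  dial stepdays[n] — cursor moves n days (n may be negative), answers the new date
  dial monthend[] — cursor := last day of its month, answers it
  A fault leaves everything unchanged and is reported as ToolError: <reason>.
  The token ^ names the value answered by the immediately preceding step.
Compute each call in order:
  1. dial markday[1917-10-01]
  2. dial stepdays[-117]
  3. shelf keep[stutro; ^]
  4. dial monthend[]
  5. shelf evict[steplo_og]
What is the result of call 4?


Answer: 1917-06-30

Derivation:
→ dial markday(d='1917-10-01')
← 1917-10-01
→ dial stepdays(n='-117')
← 1917-06-06
→ shelf keep(k='stutro', v='^')
← nil
→ dial monthend()
← 1917-06-30
→ shelf evict(k='steplo_og')
← smojomo


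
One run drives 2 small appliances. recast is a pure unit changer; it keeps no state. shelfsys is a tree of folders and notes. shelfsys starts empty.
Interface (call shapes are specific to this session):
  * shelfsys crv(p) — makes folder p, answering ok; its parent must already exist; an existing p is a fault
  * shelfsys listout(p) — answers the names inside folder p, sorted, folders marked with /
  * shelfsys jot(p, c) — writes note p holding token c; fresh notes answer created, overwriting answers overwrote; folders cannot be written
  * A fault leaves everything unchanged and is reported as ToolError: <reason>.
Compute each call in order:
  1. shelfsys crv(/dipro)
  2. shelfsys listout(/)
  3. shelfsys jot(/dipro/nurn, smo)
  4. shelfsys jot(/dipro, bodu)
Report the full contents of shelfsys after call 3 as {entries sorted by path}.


Answer: {dipro/, dipro/nurn=smo}

Derivation:
% shelfsys crv(p=/dipro) => ok
% shelfsys listout(p=/) => [dipro/]
% shelfsys jot(p=/dipro/nurn, c=smo) => created
% shelfsys jot(p=/dipro, c=bodu) => ToolError: is a directory


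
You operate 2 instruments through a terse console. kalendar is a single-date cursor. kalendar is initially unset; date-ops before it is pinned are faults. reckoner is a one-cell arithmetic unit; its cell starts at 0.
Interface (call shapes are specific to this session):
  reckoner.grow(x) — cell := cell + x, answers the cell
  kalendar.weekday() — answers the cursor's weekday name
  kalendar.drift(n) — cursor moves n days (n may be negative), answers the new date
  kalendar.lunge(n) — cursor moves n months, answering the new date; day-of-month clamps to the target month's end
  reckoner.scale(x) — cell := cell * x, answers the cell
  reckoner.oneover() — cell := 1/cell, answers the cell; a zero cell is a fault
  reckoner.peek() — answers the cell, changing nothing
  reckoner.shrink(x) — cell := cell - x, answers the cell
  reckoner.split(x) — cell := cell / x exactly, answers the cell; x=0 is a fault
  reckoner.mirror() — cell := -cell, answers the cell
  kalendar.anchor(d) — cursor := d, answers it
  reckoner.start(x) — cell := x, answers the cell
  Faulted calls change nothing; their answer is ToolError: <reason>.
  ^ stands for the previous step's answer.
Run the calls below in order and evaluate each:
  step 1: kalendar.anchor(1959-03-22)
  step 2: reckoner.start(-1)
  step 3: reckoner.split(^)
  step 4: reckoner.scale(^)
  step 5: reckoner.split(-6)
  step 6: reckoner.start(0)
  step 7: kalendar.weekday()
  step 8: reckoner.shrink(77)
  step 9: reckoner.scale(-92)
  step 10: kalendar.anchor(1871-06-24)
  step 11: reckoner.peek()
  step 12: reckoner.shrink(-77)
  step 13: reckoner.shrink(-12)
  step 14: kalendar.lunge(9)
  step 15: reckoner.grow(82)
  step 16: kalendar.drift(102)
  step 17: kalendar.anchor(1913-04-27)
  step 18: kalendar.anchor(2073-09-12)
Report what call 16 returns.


·→ kalendar.anchor(d→1959-03-22)
·← 1959-03-22
·→ reckoner.start(x→-1)
·← -1
·→ reckoner.split(x→^)
·← 1
·→ reckoner.scale(x→^)
·← 1
·→ reckoner.split(x→-6)
·← -1/6
·→ reckoner.start(x→0)
·← 0
·→ kalendar.weekday()
·← Sunday
·→ reckoner.shrink(x→77)
·← -77
·→ reckoner.scale(x→-92)
·← 7084
·→ kalendar.anchor(d→1871-06-24)
·← 1871-06-24
·→ reckoner.peek()
·← 7084
·→ reckoner.shrink(x→-77)
·← 7161
·→ reckoner.shrink(x→-12)
·← 7173
·→ kalendar.lunge(n→9)
·← 1872-03-24
·→ reckoner.grow(x→82)
·← 7255
·→ kalendar.drift(n→102)
·← 1872-07-04
·→ kalendar.anchor(d→1913-04-27)
·← 1913-04-27
·→ kalendar.anchor(d→2073-09-12)
·← 2073-09-12

Answer: 1872-07-04


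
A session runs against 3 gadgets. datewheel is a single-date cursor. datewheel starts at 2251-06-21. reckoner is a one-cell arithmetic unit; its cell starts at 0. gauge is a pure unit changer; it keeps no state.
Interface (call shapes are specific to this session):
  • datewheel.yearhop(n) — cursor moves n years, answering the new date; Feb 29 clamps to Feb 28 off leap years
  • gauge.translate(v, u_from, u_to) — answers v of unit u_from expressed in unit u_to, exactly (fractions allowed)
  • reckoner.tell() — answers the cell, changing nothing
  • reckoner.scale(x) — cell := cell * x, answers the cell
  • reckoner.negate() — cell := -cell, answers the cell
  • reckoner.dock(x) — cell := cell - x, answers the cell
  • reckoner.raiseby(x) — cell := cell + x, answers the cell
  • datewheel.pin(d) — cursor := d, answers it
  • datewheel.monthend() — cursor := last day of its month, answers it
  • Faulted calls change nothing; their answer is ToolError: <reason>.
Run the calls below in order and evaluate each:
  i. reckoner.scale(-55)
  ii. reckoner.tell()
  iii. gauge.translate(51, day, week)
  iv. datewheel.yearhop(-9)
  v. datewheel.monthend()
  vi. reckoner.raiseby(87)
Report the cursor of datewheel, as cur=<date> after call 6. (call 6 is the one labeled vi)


-> reckoner.scale(x='-55')
<- 0
-> reckoner.tell()
<- 0
-> gauge.translate(v='51', u_from='day', u_to='week')
<- 51/7
-> datewheel.yearhop(n='-9')
<- 2242-06-21
-> datewheel.monthend()
<- 2242-06-30
-> reckoner.raiseby(x='87')
<- 87

Answer: cur=2242-06-30


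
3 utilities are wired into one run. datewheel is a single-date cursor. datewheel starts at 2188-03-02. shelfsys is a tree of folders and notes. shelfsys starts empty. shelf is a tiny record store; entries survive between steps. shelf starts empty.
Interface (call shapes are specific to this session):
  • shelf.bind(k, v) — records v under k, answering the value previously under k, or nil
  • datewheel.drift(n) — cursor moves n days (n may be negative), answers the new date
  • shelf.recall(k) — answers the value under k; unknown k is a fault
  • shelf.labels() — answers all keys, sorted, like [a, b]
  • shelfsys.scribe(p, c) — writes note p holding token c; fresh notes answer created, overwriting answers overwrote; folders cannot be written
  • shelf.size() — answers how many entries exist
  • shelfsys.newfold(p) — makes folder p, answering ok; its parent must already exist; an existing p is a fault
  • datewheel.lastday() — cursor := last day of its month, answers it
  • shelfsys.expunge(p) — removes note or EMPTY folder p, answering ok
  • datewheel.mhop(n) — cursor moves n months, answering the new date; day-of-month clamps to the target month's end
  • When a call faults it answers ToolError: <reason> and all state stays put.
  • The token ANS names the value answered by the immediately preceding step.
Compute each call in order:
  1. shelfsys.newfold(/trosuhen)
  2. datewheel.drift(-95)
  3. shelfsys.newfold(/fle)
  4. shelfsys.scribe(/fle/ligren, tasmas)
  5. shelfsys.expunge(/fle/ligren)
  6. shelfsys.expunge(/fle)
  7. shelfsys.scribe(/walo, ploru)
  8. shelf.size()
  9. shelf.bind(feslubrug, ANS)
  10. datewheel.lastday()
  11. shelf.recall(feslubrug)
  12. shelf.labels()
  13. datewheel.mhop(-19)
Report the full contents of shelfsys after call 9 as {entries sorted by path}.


CALL shelfsys.newfold[p='/trosuhen']
RET  ok
CALL datewheel.drift[n='-95']
RET  2187-11-28
CALL shelfsys.newfold[p='/fle']
RET  ok
CALL shelfsys.scribe[p='/fle/ligren'; c='tasmas']
RET  created
CALL shelfsys.expunge[p='/fle/ligren']
RET  ok
CALL shelfsys.expunge[p='/fle']
RET  ok
CALL shelfsys.scribe[p='/walo'; c='ploru']
RET  created
CALL shelf.size[]
RET  0
CALL shelf.bind[k='feslubrug'; v='ANS']
RET  nil
CALL datewheel.lastday[]
RET  2187-11-30
CALL shelf.recall[k='feslubrug']
RET  0
CALL shelf.labels[]
RET  [feslubrug]
CALL datewheel.mhop[n='-19']
RET  2186-04-30

Answer: {trosuhen/, walo=ploru}


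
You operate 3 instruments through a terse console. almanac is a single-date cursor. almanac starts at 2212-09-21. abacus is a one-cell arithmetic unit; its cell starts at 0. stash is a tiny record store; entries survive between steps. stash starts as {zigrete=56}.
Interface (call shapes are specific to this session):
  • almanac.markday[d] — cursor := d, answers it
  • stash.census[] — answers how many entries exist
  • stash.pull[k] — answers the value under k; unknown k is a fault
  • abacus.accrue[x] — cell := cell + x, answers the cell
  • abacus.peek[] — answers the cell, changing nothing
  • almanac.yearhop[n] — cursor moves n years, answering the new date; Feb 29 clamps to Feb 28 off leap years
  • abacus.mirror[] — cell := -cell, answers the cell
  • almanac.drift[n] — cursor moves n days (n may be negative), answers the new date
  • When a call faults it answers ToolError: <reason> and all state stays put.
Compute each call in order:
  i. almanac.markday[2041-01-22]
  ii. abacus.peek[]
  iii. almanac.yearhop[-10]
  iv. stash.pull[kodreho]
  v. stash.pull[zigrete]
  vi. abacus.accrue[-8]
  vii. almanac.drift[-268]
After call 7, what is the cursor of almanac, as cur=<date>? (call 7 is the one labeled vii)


-- 1. markday(d=2041-01-22) -> 2041-01-22
-- 2. peek() -> 0
-- 3. yearhop(n=-10) -> 2031-01-22
-- 4. pull(k=kodreho) -> ToolError: no such key kodreho
-- 5. pull(k=zigrete) -> 56
-- 6. accrue(x=-8) -> -8
-- 7. drift(n=-268) -> 2030-04-29

Answer: cur=2030-04-29


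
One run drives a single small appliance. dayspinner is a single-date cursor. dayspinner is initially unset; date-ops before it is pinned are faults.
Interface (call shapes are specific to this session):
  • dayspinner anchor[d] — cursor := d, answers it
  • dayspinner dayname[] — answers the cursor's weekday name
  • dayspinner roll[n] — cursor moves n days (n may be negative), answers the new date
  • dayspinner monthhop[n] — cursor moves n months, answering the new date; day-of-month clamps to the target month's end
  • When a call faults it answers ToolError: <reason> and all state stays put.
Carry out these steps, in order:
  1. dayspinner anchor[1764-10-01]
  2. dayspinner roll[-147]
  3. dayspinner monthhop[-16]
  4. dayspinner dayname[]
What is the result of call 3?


Answer: 1763-01-07

Derivation:
Act: dayspinner anchor[d='1764-10-01']
Obs: 1764-10-01
Act: dayspinner roll[n='-147']
Obs: 1764-05-07
Act: dayspinner monthhop[n='-16']
Obs: 1763-01-07
Act: dayspinner dayname[]
Obs: Friday


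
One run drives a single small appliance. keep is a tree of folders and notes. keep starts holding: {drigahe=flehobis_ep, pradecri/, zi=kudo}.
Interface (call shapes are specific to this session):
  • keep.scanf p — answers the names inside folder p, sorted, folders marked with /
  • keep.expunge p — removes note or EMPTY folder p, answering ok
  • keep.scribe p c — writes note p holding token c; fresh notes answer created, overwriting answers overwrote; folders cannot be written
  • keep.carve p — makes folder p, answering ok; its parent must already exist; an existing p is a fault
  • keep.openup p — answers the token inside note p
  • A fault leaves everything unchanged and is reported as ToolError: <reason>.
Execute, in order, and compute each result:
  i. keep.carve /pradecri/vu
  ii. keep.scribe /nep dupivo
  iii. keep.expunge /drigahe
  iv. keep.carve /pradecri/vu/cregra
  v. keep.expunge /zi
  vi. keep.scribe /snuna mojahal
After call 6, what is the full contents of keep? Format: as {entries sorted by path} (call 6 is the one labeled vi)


Answer: {nep=dupivo, pradecri/, pradecri/vu/, pradecri/vu/cregra/, snuna=mojahal}

Derivation:
Do: keep.carve[p→/pradecri/vu]
See: ok
Do: keep.scribe[p→/nep; c→dupivo]
See: created
Do: keep.expunge[p→/drigahe]
See: ok
Do: keep.carve[p→/pradecri/vu/cregra]
See: ok
Do: keep.expunge[p→/zi]
See: ok
Do: keep.scribe[p→/snuna; c→mojahal]
See: created


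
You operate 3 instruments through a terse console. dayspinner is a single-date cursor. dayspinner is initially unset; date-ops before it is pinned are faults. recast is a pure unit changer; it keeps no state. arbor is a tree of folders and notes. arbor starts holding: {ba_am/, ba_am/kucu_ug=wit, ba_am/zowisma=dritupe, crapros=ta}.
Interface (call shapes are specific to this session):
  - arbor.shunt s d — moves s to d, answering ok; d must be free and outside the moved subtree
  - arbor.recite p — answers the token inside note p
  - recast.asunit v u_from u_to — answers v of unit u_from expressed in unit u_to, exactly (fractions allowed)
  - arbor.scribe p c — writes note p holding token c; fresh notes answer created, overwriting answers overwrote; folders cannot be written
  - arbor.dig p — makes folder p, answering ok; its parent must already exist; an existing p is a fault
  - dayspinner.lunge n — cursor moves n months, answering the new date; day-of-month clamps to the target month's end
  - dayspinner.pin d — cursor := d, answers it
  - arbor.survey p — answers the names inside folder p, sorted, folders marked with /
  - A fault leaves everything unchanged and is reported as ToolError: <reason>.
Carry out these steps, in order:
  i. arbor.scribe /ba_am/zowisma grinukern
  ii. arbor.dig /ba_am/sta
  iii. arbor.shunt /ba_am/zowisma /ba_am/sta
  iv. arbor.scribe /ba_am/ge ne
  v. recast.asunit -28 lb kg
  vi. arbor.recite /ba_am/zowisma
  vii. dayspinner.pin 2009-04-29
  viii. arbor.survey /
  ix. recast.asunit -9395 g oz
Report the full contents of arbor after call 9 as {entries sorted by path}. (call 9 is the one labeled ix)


Answer: {ba_am/, ba_am/ge=ne, ba_am/kucu_ug=wit, ba_am/sta/, ba_am/zowisma=grinukern, crapros=ta}

Derivation:
% 1. arbor.scribe(p='/ba_am/zowisma', c='grinukern') -> overwrote
% 2. arbor.dig(p='/ba_am/sta') -> ok
% 3. arbor.shunt(s='/ba_am/zowisma', d='/ba_am/sta') -> ToolError: exists
% 4. arbor.scribe(p='/ba_am/ge', c='ne') -> created
% 5. recast.asunit(v='-28', u_from='lb', u_to='kg') -> -317514659/25000000
% 6. arbor.recite(p='/ba_am/zowisma') -> grinukern
% 7. dayspinner.pin(d='2009-04-29') -> 2009-04-29
% 8. arbor.survey(p='/') -> [ba_am/, crapros]
% 9. recast.asunit(v='-9395', u_from='g', u_to='oz') -> -15032000000/45359237


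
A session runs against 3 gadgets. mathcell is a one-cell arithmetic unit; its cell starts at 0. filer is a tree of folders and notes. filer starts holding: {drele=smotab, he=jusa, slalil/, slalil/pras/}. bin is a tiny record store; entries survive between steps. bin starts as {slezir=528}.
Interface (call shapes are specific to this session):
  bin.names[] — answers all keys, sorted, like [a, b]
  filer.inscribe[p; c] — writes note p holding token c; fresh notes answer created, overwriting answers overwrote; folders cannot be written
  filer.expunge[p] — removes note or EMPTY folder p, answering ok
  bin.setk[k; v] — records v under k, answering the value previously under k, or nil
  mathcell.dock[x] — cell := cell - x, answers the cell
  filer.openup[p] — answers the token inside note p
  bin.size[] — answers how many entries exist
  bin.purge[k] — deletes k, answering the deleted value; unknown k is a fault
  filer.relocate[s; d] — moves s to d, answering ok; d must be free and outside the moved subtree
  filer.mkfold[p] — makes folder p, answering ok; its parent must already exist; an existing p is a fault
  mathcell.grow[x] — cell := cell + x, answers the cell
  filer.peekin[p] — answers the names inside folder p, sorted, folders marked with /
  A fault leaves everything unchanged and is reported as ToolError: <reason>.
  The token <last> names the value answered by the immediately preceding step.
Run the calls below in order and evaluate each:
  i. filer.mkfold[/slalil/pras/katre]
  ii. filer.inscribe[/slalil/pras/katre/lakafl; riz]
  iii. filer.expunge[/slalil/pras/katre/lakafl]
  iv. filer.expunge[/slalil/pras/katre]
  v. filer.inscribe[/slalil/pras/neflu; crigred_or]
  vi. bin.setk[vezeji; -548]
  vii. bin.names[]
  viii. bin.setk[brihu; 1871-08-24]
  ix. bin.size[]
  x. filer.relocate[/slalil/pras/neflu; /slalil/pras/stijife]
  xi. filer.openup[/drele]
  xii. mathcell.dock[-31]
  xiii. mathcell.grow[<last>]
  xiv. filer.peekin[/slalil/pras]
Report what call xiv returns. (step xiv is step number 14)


Answer: [stijife]

Derivation:
$ filer.mkfold p: /slalil/pras/katre
:: ok
$ filer.inscribe p: /slalil/pras/katre/lakafl c: riz
:: created
$ filer.expunge p: /slalil/pras/katre/lakafl
:: ok
$ filer.expunge p: /slalil/pras/katre
:: ok
$ filer.inscribe p: /slalil/pras/neflu c: crigred_or
:: created
$ bin.setk k: vezeji v: -548
:: nil
$ bin.names
:: [slezir, vezeji]
$ bin.setk k: brihu v: 1871-08-24
:: nil
$ bin.size
:: 3
$ filer.relocate s: /slalil/pras/neflu d: /slalil/pras/stijife
:: ok
$ filer.openup p: /drele
:: smotab
$ mathcell.dock x: -31
:: 31
$ mathcell.grow x: <last>
:: 62
$ filer.peekin p: /slalil/pras
:: [stijife]


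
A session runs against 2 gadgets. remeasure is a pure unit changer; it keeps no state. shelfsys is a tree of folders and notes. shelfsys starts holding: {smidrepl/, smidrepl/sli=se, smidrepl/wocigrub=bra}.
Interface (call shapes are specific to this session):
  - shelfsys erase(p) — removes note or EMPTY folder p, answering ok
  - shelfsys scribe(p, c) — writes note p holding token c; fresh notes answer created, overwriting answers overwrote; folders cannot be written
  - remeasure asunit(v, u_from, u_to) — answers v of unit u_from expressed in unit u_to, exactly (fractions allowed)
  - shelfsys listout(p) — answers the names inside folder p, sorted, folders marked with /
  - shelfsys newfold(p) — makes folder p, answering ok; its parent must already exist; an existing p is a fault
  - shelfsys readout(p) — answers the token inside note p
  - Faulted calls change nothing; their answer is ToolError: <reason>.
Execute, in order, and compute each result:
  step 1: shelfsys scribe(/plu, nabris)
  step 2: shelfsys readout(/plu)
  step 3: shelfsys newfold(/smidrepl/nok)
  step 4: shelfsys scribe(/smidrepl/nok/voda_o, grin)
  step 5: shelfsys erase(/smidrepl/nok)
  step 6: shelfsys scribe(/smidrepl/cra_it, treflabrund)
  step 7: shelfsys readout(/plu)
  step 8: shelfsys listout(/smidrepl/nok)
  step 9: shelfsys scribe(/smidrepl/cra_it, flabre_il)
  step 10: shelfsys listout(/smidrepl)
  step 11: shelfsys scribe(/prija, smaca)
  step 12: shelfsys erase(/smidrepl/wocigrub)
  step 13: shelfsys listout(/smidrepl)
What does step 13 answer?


Next I call shelfsys scribe on p: /plu, c: nabris, which returns created.
I call shelfsys readout on p: /plu, and observe nabris.
Using shelfsys newfold on p: /smidrepl/nok: ok.
Calling shelfsys scribe on p: /smidrepl/nok/voda_o, c: grin: created.
Next I call shelfsys erase on p: /smidrepl/nok, and get ToolError: not empty.
Using shelfsys scribe on p: /smidrepl/cra_it, c: treflabrund, → created.
Invoking shelfsys readout on p: /plu, — result: nabris.
Calling shelfsys listout on p: /smidrepl/nok, — result: [voda_o].
Using shelfsys scribe on p: /smidrepl/cra_it, c: flabre_il, yielding overwrote.
I call shelfsys listout on p: /smidrepl, which returns [cra_it, nok/, sli, wocigrub].
I run shelfsys scribe on p: /prija, c: smaca: created.
Using shelfsys erase on p: /smidrepl/wocigrub, and observe ok.
I try shelfsys listout on p: /smidrepl, — result: [cra_it, nok/, sli].

Answer: [cra_it, nok/, sli]


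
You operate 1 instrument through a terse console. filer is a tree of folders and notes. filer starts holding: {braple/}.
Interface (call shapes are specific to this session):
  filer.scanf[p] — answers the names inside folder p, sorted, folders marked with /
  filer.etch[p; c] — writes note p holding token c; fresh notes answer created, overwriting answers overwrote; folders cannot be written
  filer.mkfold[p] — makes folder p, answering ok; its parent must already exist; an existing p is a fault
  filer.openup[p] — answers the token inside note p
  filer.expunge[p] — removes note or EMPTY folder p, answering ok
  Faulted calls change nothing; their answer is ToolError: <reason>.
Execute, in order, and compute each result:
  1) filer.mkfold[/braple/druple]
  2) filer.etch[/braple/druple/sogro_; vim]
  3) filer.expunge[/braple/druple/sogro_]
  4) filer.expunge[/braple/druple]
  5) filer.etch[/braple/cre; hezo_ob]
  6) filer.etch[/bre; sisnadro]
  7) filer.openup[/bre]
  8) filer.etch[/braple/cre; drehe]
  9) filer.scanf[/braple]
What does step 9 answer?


Using filer.mkfold using p: /braple/druple, giving ok.
Now I run filer.etch using p: /braple/druple/sogro_, c: vim, yielding created.
Next I call filer.expunge using p: /braple/druple/sogro_, which returns ok.
Now I run filer.expunge using p: /braple/druple, yielding ok.
Using filer.etch using p: /braple/cre, c: hezo_ob, giving created.
Calling filer.etch using p: /bre, c: sisnadro, → created.
I try filer.openup using p: /bre: sisnadro.
Then filer.etch using p: /braple/cre, c: drehe, and get overwrote.
I use filer.scanf using p: /braple: [cre].

Answer: [cre]


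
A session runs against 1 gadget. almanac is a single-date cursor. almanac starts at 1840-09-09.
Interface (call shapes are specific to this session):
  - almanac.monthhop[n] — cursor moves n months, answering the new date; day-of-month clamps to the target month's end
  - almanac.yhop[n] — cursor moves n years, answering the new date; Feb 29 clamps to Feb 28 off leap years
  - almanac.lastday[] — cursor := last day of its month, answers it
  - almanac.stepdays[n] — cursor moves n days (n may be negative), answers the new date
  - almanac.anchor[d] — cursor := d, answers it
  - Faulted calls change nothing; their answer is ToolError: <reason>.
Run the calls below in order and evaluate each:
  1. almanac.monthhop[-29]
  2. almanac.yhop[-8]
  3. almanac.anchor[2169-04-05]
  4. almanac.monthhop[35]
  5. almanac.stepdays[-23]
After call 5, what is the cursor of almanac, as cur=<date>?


→ monthhop(n: -29)
← 1838-04-09
→ yhop(n: -8)
← 1830-04-09
→ anchor(d: 2169-04-05)
← 2169-04-05
→ monthhop(n: 35)
← 2172-03-05
→ stepdays(n: -23)
← 2172-02-11

Answer: cur=2172-02-11


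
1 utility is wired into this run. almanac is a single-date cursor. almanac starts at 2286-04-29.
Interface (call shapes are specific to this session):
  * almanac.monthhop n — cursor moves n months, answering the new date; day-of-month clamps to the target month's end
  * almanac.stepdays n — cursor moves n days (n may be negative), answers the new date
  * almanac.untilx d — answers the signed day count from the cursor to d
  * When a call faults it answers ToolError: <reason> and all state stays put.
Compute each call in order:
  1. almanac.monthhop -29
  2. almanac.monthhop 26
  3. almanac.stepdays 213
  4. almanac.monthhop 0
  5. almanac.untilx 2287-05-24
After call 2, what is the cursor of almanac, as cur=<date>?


==> almanac.monthhop(n='-29')
<== 2283-11-29
==> almanac.monthhop(n='26')
<== 2286-01-29
==> almanac.stepdays(n='213')
<== 2286-08-30
==> almanac.monthhop(n='0')
<== 2286-08-30
==> almanac.untilx(d='2287-05-24')
<== 267

Answer: cur=2286-01-29


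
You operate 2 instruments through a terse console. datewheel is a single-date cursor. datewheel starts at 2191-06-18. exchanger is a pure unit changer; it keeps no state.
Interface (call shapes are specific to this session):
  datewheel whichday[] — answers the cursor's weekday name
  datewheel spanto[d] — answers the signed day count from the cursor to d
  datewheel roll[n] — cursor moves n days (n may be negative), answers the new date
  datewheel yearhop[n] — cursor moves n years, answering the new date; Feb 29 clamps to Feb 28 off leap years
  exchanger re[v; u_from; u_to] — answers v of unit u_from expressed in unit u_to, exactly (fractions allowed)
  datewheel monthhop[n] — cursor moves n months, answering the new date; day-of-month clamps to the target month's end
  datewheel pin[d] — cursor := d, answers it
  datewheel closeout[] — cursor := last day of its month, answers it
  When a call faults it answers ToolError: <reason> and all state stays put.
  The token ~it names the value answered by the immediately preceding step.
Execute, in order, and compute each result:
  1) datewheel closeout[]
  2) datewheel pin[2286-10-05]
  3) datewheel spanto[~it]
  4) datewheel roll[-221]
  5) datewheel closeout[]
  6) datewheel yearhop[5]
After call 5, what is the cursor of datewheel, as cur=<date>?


Answer: cur=2286-02-28

Derivation:
I invoke datewheel closeout, and observe 2191-06-30.
I invoke datewheel pin with d→2286-10-05, which returns 2286-10-05.
Calling datewheel spanto with d→~it, and get 0.
Calling datewheel roll with n→-221, → 2286-02-26.
I try datewheel closeout(), and get 2286-02-28.
Next I call datewheel yearhop with n→5: 2291-02-28.


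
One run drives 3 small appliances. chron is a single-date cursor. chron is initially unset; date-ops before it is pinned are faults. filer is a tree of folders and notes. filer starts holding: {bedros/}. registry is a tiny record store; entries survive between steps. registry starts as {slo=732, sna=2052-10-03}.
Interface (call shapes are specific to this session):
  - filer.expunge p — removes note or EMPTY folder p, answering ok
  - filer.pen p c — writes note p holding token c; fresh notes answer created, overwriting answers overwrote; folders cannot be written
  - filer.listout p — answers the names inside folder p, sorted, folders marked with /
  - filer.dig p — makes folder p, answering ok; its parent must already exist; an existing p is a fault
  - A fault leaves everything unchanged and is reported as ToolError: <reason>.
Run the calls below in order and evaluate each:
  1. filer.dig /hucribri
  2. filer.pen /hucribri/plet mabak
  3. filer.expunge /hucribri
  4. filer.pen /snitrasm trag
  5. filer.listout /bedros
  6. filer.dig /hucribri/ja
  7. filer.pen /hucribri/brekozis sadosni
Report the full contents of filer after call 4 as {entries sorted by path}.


~$ filer.dig p→/hucribri
[out] ok
~$ filer.pen p→/hucribri/plet c→mabak
[out] created
~$ filer.expunge p→/hucribri
[out] ToolError: not empty
~$ filer.pen p→/snitrasm c→trag
[out] created
~$ filer.listout p→/bedros
[out] []
~$ filer.dig p→/hucribri/ja
[out] ok
~$ filer.pen p→/hucribri/brekozis c→sadosni
[out] created

Answer: {bedros/, hucribri/, hucribri/plet=mabak, snitrasm=trag}


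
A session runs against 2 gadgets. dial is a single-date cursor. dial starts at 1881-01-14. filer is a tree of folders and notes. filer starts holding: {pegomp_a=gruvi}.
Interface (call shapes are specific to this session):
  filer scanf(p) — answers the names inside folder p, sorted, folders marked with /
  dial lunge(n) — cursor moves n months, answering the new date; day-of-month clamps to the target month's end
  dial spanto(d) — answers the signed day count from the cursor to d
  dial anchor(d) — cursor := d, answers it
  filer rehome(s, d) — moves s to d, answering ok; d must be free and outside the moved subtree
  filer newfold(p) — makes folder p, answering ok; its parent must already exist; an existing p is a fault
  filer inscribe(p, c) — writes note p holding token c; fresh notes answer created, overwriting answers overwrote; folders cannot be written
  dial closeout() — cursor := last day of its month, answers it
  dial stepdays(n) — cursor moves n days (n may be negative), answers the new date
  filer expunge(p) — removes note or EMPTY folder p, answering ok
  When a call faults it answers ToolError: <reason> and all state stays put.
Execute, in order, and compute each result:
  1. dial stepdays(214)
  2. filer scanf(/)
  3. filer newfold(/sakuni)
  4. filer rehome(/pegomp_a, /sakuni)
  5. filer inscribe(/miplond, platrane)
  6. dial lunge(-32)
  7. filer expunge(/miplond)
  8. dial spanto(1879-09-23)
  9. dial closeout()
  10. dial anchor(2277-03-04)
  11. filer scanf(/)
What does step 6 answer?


Answer: 1878-12-16

Derivation:
Calling dial stepdays using n='214', and observe 1881-08-16.
Calling filer scanf using p='/': [pegomp_a].
Next I call filer newfold using p='/sakuni', giving ok.
I invoke filer rehome using s='/pegomp_a', d='/sakuni', → ToolError: exists.
I use filer inscribe using p='/miplond', c='platrane', yielding created.
Using dial lunge using n='-32', and see 1878-12-16.
I invoke filer expunge using p='/miplond', — result: ok.
I call dial spanto using d='1879-09-23', giving 281.
Next I call dial closeout, yielding 1878-12-31.
Then dial anchor using d='2277-03-04', and observe 2277-03-04.
I invoke filer scanf using p='/', — result: [pegomp_a, sakuni/].


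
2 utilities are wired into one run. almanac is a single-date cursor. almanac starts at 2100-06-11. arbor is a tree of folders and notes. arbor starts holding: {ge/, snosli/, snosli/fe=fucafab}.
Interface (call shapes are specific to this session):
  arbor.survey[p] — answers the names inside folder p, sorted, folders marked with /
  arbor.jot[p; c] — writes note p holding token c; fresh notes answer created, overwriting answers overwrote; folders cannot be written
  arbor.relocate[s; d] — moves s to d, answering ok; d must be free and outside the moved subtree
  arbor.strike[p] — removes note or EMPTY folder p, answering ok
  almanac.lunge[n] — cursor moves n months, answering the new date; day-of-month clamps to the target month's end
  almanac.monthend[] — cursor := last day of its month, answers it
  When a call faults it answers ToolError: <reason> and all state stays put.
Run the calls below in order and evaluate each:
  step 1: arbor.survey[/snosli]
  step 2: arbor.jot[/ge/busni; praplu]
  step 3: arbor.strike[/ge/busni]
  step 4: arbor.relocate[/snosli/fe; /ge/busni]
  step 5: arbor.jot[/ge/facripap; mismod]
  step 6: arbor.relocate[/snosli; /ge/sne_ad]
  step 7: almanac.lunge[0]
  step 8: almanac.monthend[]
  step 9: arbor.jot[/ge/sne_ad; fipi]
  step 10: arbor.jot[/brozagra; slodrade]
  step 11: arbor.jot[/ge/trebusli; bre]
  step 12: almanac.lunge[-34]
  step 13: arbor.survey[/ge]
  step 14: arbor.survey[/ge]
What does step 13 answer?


Answer: [busni, facripap, sne_ad/, trebusli]

Derivation:
Do: arbor.survey[p=/snosli]
See: [fe]
Do: arbor.jot[p=/ge/busni; c=praplu]
See: created
Do: arbor.strike[p=/ge/busni]
See: ok
Do: arbor.relocate[s=/snosli/fe; d=/ge/busni]
See: ok
Do: arbor.jot[p=/ge/facripap; c=mismod]
See: created
Do: arbor.relocate[s=/snosli; d=/ge/sne_ad]
See: ok
Do: almanac.lunge[n=0]
See: 2100-06-11
Do: almanac.monthend[]
See: 2100-06-30
Do: arbor.jot[p=/ge/sne_ad; c=fipi]
See: ToolError: is a directory
Do: arbor.jot[p=/brozagra; c=slodrade]
See: created
Do: arbor.jot[p=/ge/trebusli; c=bre]
See: created
Do: almanac.lunge[n=-34]
See: 2097-08-30
Do: arbor.survey[p=/ge]
See: [busni, facripap, sne_ad/, trebusli]
Do: arbor.survey[p=/ge]
See: [busni, facripap, sne_ad/, trebusli]


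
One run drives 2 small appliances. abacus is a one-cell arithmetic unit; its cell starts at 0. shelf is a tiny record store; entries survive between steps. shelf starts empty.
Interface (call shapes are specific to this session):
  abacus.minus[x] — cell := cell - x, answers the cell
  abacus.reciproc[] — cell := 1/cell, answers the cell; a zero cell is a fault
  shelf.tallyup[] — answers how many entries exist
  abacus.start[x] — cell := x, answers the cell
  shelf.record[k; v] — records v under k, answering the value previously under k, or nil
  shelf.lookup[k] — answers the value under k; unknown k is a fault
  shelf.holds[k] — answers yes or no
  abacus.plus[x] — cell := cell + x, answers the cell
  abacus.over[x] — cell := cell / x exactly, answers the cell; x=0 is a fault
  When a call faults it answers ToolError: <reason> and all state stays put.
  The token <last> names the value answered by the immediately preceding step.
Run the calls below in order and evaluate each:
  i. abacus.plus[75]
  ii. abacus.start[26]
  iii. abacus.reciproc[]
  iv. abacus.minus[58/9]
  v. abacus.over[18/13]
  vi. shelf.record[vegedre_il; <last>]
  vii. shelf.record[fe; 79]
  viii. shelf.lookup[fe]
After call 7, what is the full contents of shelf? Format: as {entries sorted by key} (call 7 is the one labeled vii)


==> abacus.plus(x: 75)
<== 75
==> abacus.start(x: 26)
<== 26
==> abacus.reciproc()
<== 1/26
==> abacus.minus(x: 58/9)
<== -1499/234
==> abacus.over(x: 18/13)
<== -1499/324
==> shelf.record(k: vegedre_il, v: <last>)
<== nil
==> shelf.record(k: fe, v: 79)
<== nil
==> shelf.lookup(k: fe)
<== 79

Answer: {fe=79, vegedre_il=-1499/324}


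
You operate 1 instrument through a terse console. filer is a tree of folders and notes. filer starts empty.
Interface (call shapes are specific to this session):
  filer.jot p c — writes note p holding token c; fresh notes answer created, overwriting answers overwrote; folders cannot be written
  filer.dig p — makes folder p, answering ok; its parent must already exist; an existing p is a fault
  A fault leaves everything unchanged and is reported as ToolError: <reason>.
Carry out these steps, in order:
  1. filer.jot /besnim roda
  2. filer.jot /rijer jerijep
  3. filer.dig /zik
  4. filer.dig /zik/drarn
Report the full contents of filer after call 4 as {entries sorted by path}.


Answer: {besnim=roda, rijer=jerijep, zik/, zik/drarn/}

Derivation:
$ filer.jot p: /besnim c: roda
[out] created
$ filer.jot p: /rijer c: jerijep
[out] created
$ filer.dig p: /zik
[out] ok
$ filer.dig p: /zik/drarn
[out] ok


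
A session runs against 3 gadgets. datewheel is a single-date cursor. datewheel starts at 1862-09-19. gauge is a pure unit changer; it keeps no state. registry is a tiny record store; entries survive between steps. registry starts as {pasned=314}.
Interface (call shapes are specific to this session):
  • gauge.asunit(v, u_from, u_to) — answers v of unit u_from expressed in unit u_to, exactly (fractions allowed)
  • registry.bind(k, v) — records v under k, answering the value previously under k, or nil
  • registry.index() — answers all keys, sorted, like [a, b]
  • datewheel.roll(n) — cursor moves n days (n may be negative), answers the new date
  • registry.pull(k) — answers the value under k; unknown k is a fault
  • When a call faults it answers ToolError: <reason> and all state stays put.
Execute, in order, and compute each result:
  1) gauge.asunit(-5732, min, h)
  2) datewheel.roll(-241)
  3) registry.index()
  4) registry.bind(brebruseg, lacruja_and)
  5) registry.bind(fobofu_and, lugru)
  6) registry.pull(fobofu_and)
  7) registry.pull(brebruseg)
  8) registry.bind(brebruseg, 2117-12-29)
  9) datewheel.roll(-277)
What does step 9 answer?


·→ asunit(v→-5732, u_from→min, u_to→h)
·← -1433/15
·→ roll(n→-241)
·← 1862-01-21
·→ index()
·← [pasned]
·→ bind(k→brebruseg, v→lacruja_and)
·← nil
·→ bind(k→fobofu_and, v→lugru)
·← nil
·→ pull(k→fobofu_and)
·← lugru
·→ pull(k→brebruseg)
·← lacruja_and
·→ bind(k→brebruseg, v→2117-12-29)
·← lacruja_and
·→ roll(n→-277)
·← 1861-04-19

Answer: 1861-04-19


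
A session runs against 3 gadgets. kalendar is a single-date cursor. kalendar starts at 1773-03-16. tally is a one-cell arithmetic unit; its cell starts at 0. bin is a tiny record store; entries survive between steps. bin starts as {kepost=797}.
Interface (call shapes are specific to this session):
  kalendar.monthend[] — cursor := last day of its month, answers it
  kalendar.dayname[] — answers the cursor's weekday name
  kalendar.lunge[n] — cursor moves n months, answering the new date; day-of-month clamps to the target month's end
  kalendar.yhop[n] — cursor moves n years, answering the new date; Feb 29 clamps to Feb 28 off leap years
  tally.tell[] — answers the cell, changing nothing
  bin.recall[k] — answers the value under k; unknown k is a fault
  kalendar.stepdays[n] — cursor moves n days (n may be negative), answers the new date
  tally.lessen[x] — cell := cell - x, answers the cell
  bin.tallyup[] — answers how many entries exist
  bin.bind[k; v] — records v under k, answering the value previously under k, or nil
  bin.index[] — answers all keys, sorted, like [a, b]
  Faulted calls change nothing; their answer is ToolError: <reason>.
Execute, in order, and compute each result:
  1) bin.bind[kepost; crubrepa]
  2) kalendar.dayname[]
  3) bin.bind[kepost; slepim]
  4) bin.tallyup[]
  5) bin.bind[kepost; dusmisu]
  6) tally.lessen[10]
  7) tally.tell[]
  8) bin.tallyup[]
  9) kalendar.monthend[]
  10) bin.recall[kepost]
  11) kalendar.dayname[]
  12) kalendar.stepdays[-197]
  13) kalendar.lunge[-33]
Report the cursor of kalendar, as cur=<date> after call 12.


Answer: cur=1772-09-15

Derivation:
→ bind(k: kepost, v: crubrepa)
← 797
→ dayname()
← Tuesday
→ bind(k: kepost, v: slepim)
← crubrepa
→ tallyup()
← 1
→ bind(k: kepost, v: dusmisu)
← slepim
→ lessen(x: 10)
← -10
→ tell()
← -10
→ tallyup()
← 1
→ monthend()
← 1773-03-31
→ recall(k: kepost)
← dusmisu
→ dayname()
← Wednesday
→ stepdays(n: -197)
← 1772-09-15
→ lunge(n: -33)
← 1769-12-15


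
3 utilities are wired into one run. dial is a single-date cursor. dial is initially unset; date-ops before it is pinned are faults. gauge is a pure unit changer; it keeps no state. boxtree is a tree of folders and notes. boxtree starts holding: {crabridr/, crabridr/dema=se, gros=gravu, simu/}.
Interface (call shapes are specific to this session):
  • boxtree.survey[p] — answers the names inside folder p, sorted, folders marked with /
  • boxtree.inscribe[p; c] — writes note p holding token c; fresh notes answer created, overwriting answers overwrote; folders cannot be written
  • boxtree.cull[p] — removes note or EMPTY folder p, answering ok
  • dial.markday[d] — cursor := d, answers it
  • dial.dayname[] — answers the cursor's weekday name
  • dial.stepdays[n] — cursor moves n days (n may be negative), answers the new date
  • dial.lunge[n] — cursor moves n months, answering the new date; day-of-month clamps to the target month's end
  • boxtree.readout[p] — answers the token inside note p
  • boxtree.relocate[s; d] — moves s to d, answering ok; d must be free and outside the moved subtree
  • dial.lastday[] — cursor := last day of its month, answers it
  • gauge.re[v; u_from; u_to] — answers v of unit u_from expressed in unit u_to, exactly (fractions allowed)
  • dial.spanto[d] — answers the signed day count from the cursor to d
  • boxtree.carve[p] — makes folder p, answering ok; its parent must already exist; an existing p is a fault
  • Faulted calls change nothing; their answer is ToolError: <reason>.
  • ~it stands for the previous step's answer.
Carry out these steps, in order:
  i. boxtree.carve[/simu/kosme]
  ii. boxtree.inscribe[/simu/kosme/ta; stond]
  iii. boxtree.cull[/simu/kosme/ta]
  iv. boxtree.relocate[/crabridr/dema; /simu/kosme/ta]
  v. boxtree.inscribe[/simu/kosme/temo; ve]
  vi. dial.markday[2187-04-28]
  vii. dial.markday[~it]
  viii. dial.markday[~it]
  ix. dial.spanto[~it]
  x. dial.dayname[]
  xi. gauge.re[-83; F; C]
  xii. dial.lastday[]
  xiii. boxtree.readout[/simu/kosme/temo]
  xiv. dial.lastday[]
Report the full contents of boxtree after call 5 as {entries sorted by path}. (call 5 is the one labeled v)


Invoking boxtree.carve on p→/simu/kosme, and get ok.
I use boxtree.inscribe on p→/simu/kosme/ta, c→stond, — result: created.
Using boxtree.cull on p→/simu/kosme/ta, yielding ok.
Next I call boxtree.relocate on s→/crabridr/dema, d→/simu/kosme/ta, → ok.
Now I run boxtree.inscribe on p→/simu/kosme/temo, c→ve, giving created.
I call dial.markday on d→2187-04-28, — result: 2187-04-28.
Next I call dial.markday on d→~it, giving 2187-04-28.
Now I run dial.markday on d→~it, and see 2187-04-28.
Then dial.spanto on d→~it, and get 0.
Invoking dial.dayname(), and observe Saturday.
I invoke gauge.re on v→-83, u_from→F, u_to→C, → -575/9.
Invoking dial.lastday(), yielding 2187-04-30.
I try boxtree.readout on p→/simu/kosme/temo: ve.
I run dial.lastday, and observe 2187-04-30.

Answer: {crabridr/, gros=gravu, simu/, simu/kosme/, simu/kosme/ta=se, simu/kosme/temo=ve}
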